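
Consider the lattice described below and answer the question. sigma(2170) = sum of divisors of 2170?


sigma(n) = sum of divisors.
Divisors of 2170: [1, 2, 5, 7, 10, 14, 31, 35, 62, 70, 155, 217, 310, 434, 1085, 2170]
Sum = 4608


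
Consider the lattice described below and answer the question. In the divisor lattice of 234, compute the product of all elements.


Divisors of 234: [1, 2, 3, 6, 9, 13, 18, 26, 39, 78, 117, 234]
Product = n^(d(n)/2) = 234^(12/2)
Product = 164170508913216


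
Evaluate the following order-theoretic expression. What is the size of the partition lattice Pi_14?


B(n) = number of set partitions of an n-element set.
B(n) satisfies the recurrence: B(n+1) = sum_k C(n,k)*B(k).
B(14) = 190899322


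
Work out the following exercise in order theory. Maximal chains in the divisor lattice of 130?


A maximal chain goes from the minimum element to a maximal element via cover relations.
Counting all min-to-max paths in the cover graph.
Total maximal chains: 6


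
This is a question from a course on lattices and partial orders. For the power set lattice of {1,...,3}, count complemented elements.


An element a is complemented if some b has a meet b = bottom, a join b = top.
every subset A has complement S\A, so all elements are complemented.
Complemented elements: {}, {1}, {2}, {3}, {1,2}, {1,3}, ... (2 more)
Count: 8


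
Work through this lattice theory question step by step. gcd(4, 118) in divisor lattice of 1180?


Meet=gcd.
gcd(4,118)=2


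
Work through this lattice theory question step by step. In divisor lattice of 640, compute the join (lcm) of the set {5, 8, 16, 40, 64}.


In a divisor lattice, join = lcm (least common multiple).
Compute lcm iteratively: start with first element, then lcm(current, next).
Elements: [5, 8, 16, 40, 64]
lcm(5,8) = 40
lcm(40,16) = 80
lcm(80,40) = 80
lcm(80,64) = 320
Final lcm = 320


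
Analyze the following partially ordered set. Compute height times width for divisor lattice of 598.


Height = length of longest chain minus 1; width = size of largest antichain.
A maximum chain: 1 | 23 | 299 | 598  (height 3).
A maximum antichain: {2, 13, 23}  (width 3).
Product = 3 * 3 = 9


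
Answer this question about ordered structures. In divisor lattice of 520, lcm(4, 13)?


Join=lcm.
gcd(4,13)=1
lcm=52


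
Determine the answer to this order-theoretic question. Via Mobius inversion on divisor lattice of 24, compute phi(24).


phi(n) = n * prod_{p|n} (1 - 1/p).
Prime divisors of 24: [2, 3]
phi(24) = 24 * (1 - 1/2) * (1 - 1/3)
phi(24) = 8


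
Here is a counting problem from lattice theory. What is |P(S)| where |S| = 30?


Power set = 2^n.
2^30 = 1073741824


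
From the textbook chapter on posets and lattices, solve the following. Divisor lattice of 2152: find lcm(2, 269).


In a divisor lattice, join = lcm (least common multiple).
gcd(2,269) = 1
lcm(2,269) = 2*269/gcd = 538/1 = 538


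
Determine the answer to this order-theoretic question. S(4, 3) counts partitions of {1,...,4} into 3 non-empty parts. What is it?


S(n,k) = k*S(n-1,k) + S(n-1,k-1).
S(3,3) = 1, S(3,2) = 3
S(4,3) = 3*1 + 3 = 3 + 3
S(4,3) = 6


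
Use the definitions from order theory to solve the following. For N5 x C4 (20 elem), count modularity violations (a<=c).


Modular law: if a <= c then a v (b ^ c) = (a v b) ^ c.
Check all triples (a,b,c) with a <= c among 20 elements.
  e.g. a=(a,0), b=(c,0), c=(b,0): lhs=(a,0) != rhs=(b,0)
  e.g. a=(a,0), b=(c,1), c=(b,0): lhs=(a,0) != rhs=(b,0)
Total violating triples: 40


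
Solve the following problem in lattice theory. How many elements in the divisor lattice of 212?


Divisors of 212: [1, 2, 4, 53, 106, 212]
Count: 6


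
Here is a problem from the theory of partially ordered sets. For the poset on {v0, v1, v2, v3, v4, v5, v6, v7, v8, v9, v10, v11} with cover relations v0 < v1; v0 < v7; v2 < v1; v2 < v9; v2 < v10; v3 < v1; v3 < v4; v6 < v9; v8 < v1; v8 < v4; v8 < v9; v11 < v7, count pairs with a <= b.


The order relation is {(a,b) : a <= b}, reflexive so it includes (a,a).
Examples: (v0,v0), (v0,v1), (v0,v7), (v1,v1), (v10,v10), ...
Total ordered pairs: 24


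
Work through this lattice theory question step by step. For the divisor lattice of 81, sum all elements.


sigma(n) = sum of divisors.
Divisors of 81: [1, 3, 9, 27, 81]
Sum = 121


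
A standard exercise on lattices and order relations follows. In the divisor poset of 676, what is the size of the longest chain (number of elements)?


A chain is a totally ordered subset; we count the number of elements in a maximum chain.
Compute, for each element x, the size of the longest chain ending at x:
  1: 1
  2: 2
  13: 2
  4: 3
  169: 3
  26: 3
  ...
A maximum chain: 1 < 2 < 4 < 52 < 676
Number of elements in the longest chain: 5


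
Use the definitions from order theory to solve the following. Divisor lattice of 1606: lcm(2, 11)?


Join=lcm.
gcd(2,11)=1
lcm=22


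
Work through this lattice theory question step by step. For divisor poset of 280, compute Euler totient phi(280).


phi(n) = n * prod_{p|n} (1 - 1/p).
Prime divisors of 280: [2, 5, 7]
phi(280) = 280 * (1 - 1/2) * (1 - 1/5) * (1 - 1/7)
phi(280) = 96


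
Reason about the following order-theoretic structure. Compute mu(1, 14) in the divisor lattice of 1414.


In a divisor lattice, mu(a,b) = mu(b/a) where mu is the classical Mobius function.
b/a = 14/1 = 14
Prime factorization of 14: primes [2, 7]
14 is squarefree with 2 prime factor(s), so mu(14) = (-1)^2 = 1


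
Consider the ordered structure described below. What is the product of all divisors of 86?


Divisors of 86: [1, 2, 43, 86]
Product = n^(d(n)/2) = 86^(4/2)
Product = 7396


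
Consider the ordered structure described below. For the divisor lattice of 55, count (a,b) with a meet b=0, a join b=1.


Complement pair (a,b): a meet b = bottom, a join b = top.
Here: gcd(a,b)=1 and lcm(a,b)=55, i.e. a*b=55 with a,b coprime.
Pairs found: (1,55), (5,11), (11,5), (55,1)
Total ordered pairs: 4


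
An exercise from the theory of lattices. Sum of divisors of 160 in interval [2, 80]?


Interval [2,80] in divisors of 160: [2, 4, 8, 10, 16, 20, 40, 80]
Sum = 180


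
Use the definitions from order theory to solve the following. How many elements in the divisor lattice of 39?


Divisors of 39: [1, 3, 13, 39]
Count: 4


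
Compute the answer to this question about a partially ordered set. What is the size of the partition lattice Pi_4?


B(n) = number of set partitions of an n-element set.
B(n) satisfies the recurrence: B(n+1) = sum_k C(n,k)*B(k).
B(4) = 15


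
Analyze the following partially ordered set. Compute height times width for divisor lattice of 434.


Height = length of longest chain minus 1; width = size of largest antichain.
A maximum chain: 1 | 31 | 217 | 434  (height 3).
A maximum antichain: {2, 7, 31}  (width 3).
Product = 3 * 3 = 9


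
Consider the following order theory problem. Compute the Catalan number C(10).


C(n) = C(2n, n) / (n+1).
C(20, 10) = 184756
C(10) = 184756 / 11 = 16796


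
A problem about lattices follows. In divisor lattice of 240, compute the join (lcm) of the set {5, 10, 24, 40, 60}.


In a divisor lattice, join = lcm (least common multiple).
Compute lcm iteratively: start with first element, then lcm(current, next).
Elements: [5, 10, 24, 40, 60]
lcm(5,10) = 10
lcm(10,24) = 120
lcm(120,40) = 120
lcm(120,60) = 120
Final lcm = 120


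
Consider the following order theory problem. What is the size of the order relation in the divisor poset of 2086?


The order relation is {(a,b) : a <= b}, reflexive so it includes (a,a).
Examples: (1,1), (1,1043), (1,14), (1,149), (1,2), ...
Total ordered pairs: 27


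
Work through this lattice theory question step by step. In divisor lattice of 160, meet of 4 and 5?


In a divisor lattice, meet = gcd (greatest common divisor).
By Euclidean algorithm or factoring: gcd(4,5) = 1


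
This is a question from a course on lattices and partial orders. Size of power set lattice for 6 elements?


Power set = 2^n.
2^6 = 64


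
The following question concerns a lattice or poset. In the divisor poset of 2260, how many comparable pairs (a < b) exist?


A comparable pair {a,b} has a < b or b < a in the order.
Count unordered pairs where one element is strictly below the other.
Examples: {1,2}, {1,4}, {1,5}, {1,10}, ...
Total comparable pairs: 42


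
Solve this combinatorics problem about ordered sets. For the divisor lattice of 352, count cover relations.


A cover relation a -< b holds when a < b with no c strictly between.
Cover relations:
  1 -< 2
  1 -< 11
  2 -< 4
  2 -< 22
  4 -< 8
  4 -< 44
  8 -< 16
  8 -< 88
  ...8 more
Total: 16


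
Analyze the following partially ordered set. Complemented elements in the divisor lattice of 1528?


An element a is complemented if some b has a meet b = bottom, a join b = top.
a is complemented iff gcd(a, n/a)=1, i.e. a is a unitary divisor of 1528.
Complemented elements: 1, 8, 191, 1528
Count: 4


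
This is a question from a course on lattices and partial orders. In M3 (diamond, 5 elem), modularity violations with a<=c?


Modular law: if a <= c then a v (b ^ c) = (a v b) ^ c.
Check all triples (a,b,c) with a <= c among 5 elements.
This lattice is modular (diamonds M_m and their chain-products are modular).
Total violating triples: 0


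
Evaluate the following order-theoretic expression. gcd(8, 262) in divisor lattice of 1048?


Meet=gcd.
gcd(8,262)=2


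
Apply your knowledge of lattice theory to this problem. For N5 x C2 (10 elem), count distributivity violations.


Distributive law: a ^ (b v c) = (a ^ b) v (a ^ c).
Check all 10^3 = 1000 ordered triples (a,b,c).
  e.g. a=(b,0), b=(a,0), c=(c,0): lhs=(b,0) != rhs=(a,0)
  e.g. a=(b,0), b=(a,0), c=(c,1): lhs=(b,0) != rhs=(a,0)
Total violating triples: 16


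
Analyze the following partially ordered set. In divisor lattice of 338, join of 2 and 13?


In a divisor lattice, join = lcm (least common multiple).
gcd(2,13) = 1
lcm(2,13) = 2*13/gcd = 26/1 = 26


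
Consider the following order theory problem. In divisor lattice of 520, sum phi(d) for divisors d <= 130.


Divisors of 520 up to 130: [1, 2, 4, 5, 8, 10, 13, 20, 26, 40, 52, 65, 104, 130]
phi values: [1, 1, 2, 4, 4, 4, 12, 8, 12, 16, 24, 48, 48, 48]
Sum = 232


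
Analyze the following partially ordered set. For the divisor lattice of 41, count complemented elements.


An element a is complemented if some b has a meet b = bottom, a join b = top.
a is complemented iff gcd(a, n/a)=1, i.e. a is a unitary divisor of 41.
Complemented elements: 1, 41
Count: 2


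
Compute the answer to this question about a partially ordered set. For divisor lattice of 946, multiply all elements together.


Divisors of 946: [1, 2, 11, 22, 43, 86, 473, 946]
Product = n^(d(n)/2) = 946^(8/2)
Product = 800874647056


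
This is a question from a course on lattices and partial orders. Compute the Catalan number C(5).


C(n) = C(2n, n) / (n+1).
C(10, 5) = 252
C(5) = 252 / 6 = 42


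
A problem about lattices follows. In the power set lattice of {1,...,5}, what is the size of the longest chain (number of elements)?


A chain is a totally ordered subset; we count the number of elements in a maximum chain.
Compute, for each element x, the size of the longest chain ending at x:
  {}: 1
  {1}: 2
  {2}: 2
  {3}: 2
  {4}: 2
  {5}: 2
  ...
A maximum chain: {} < {1} < {1,2} < {1,2,3} < {1,2,3,4} < {1,2,3,4,5}
Number of elements in the longest chain: 6


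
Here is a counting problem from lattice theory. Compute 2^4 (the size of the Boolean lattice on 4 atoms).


Power set = 2^n.
2^4 = 16


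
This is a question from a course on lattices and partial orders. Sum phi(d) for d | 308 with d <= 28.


Divisors of 308 up to 28: [1, 2, 4, 7, 11, 14, 22, 28]
phi values: [1, 1, 2, 6, 10, 6, 10, 12]
Sum = 48


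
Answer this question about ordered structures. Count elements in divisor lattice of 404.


Divisors of 404: [1, 2, 4, 101, 202, 404]
Count: 6


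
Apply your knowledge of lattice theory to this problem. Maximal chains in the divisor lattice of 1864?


A maximal chain goes from the minimum element to a maximal element via cover relations.
Counting all min-to-max paths in the cover graph.
Total maximal chains: 4


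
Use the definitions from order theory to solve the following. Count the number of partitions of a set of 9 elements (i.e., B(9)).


B(n) = number of set partitions of an n-element set.
B(n) satisfies the recurrence: B(n+1) = sum_k C(n,k)*B(k).
B(9) = 21147


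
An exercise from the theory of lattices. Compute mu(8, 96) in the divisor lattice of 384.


In a divisor lattice, mu(a,b) = mu(b/a) where mu is the classical Mobius function.
b/a = 96/8 = 12
Prime factorization of 12: primes [2, 3]
12 is not squarefree, so mu(12) = 0


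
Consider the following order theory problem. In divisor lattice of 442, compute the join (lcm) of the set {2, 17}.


In a divisor lattice, join = lcm (least common multiple).
Compute lcm iteratively: start with first element, then lcm(current, next).
Elements: [2, 17]
lcm(2,17) = 34
Final lcm = 34


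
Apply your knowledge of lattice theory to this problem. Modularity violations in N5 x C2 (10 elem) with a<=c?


Modular law: if a <= c then a v (b ^ c) = (a v b) ^ c.
Check all triples (a,b,c) with a <= c among 10 elements.
  e.g. a=(a,0), b=(c,0), c=(b,0): lhs=(a,0) != rhs=(b,0)
  e.g. a=(a,0), b=(c,1), c=(b,0): lhs=(a,0) != rhs=(b,0)
Total violating triples: 6


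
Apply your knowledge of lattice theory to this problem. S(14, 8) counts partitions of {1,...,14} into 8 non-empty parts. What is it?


S(n,k) = k*S(n-1,k) + S(n-1,k-1).
S(13,8) = 1899612, S(13,7) = 5715424
S(14,8) = 8*1899612 + 5715424 = 15196896 + 5715424
S(14,8) = 20912320


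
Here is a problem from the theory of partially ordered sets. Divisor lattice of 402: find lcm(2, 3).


In a divisor lattice, join = lcm (least common multiple).
gcd(2,3) = 1
lcm(2,3) = 2*3/gcd = 6/1 = 6


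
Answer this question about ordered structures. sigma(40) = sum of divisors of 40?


sigma(n) = sum of divisors.
Divisors of 40: [1, 2, 4, 5, 8, 10, 20, 40]
Sum = 90


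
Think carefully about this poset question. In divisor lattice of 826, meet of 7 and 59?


In a divisor lattice, meet = gcd (greatest common divisor).
By Euclidean algorithm or factoring: gcd(7,59) = 1


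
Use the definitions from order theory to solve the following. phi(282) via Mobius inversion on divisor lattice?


phi(n) = n * prod_{p|n} (1 - 1/p).
Prime divisors of 282: [2, 3, 47]
phi(282) = 282 * (1 - 1/2) * (1 - 1/3) * (1 - 1/47)
phi(282) = 92


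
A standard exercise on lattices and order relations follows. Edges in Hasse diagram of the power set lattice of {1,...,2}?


A cover relation a -< b holds when a < b with no c strictly between.
Cover relations:
  {} -< {1}
  {} -< {2}
  {1} -< {1,2}
  {2} -< {1,2}
Total: 4


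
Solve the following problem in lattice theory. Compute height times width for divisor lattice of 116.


Height = length of longest chain minus 1; width = size of largest antichain.
A maximum chain: 1 | 29 | 58 | 116  (height 3).
A maximum antichain: {2, 29}  (width 2).
Product = 3 * 2 = 6


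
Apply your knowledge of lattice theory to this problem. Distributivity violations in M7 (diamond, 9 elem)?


Distributive law: a ^ (b v c) = (a ^ b) v (a ^ c).
Check all 9^3 = 729 ordered triples (a,b,c).
  e.g. a=a1, b=a2, c=a3: lhs=a1 != rhs=0
  e.g. a=a1, b=a2, c=a4: lhs=a1 != rhs=0
Total violating triples: 210


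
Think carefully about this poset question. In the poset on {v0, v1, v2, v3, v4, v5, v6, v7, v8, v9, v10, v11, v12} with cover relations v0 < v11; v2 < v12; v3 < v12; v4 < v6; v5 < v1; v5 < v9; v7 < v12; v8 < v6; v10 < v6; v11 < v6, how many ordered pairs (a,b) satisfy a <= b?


The order relation is {(a,b) : a <= b}, reflexive so it includes (a,a).
Examples: (v0,v0), (v0,v11), (v0,v6), (v1,v1), (v10,v10), ...
Total ordered pairs: 24


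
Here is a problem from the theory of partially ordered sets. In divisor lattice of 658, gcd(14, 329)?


Meet=gcd.
gcd(14,329)=7


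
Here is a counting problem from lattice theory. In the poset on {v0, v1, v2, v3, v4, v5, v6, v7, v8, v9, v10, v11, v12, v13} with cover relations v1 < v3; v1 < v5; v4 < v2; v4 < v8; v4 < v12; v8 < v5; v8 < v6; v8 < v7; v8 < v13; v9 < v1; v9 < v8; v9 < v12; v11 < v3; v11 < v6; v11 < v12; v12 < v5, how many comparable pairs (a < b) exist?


A comparable pair {a,b} has a < b or b < a in the order.
Count unordered pairs where one element is strictly below the other.
Examples: {v1,v3}, {v1,v5}, {v1,v9}, {v2,v4}, ...
Total comparable pairs: 26


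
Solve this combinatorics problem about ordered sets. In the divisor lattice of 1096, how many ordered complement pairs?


Complement pair (a,b): a meet b = bottom, a join b = top.
Here: gcd(a,b)=1 and lcm(a,b)=1096, i.e. a*b=1096 with a,b coprime.
Pairs found: (1,1096), (8,137), (137,8), (1096,1)
Total ordered pairs: 4


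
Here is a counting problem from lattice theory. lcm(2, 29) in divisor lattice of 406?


Join=lcm.
gcd(2,29)=1
lcm=58


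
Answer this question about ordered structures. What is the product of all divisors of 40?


Divisors of 40: [1, 2, 4, 5, 8, 10, 20, 40]
Product = n^(d(n)/2) = 40^(8/2)
Product = 2560000


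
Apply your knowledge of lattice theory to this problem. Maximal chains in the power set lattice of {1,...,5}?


A maximal chain goes from the minimum element to a maximal element via cover relations.
Counting all min-to-max paths in the cover graph.
Total maximal chains: 120


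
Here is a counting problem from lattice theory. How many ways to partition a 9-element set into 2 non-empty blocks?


S(n,k) = k*S(n-1,k) + S(n-1,k-1).
S(8,2) = 127, S(8,1) = 1
S(9,2) = 2*127 + 1 = 254 + 1
S(9,2) = 255


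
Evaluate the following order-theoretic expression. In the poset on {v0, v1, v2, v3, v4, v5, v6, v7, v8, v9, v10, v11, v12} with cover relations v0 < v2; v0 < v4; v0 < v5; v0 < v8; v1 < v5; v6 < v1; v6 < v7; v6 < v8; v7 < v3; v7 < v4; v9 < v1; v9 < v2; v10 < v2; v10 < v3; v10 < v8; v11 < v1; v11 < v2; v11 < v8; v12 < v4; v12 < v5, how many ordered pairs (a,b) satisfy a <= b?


The order relation is {(a,b) : a <= b}, reflexive so it includes (a,a).
Examples: (v0,v0), (v0,v2), (v0,v4), (v0,v5), (v0,v8), ...
Total ordered pairs: 38


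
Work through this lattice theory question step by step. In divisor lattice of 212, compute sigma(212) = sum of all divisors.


sigma(n) = sum of divisors.
Divisors of 212: [1, 2, 4, 53, 106, 212]
Sum = 378


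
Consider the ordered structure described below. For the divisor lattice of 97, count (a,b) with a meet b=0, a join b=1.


Complement pair (a,b): a meet b = bottom, a join b = top.
Here: gcd(a,b)=1 and lcm(a,b)=97, i.e. a*b=97 with a,b coprime.
Pairs found: (1,97), (97,1)
Total ordered pairs: 2


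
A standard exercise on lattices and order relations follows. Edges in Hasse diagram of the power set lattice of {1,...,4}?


A cover relation a -< b holds when a < b with no c strictly between.
Cover relations:
  {} -< {1}
  {} -< {2}
  {} -< {3}
  {} -< {4}
  {1} -< {1,2}
  {1} -< {1,3}
  {1} -< {1,4}
  {2} -< {1,2}
  ...24 more
Total: 32


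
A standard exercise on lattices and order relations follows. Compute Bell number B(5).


B(n) = number of set partitions of an n-element set.
B(n) satisfies the recurrence: B(n+1) = sum_k C(n,k)*B(k).
B(5) = 52


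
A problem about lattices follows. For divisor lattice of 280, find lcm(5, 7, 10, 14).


In a divisor lattice, join = lcm (least common multiple).
Compute lcm iteratively: start with first element, then lcm(current, next).
Elements: [5, 7, 10, 14]
lcm(5,7) = 35
lcm(35,10) = 70
lcm(70,14) = 70
Final lcm = 70


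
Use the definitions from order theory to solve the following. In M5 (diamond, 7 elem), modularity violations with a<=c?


Modular law: if a <= c then a v (b ^ c) = (a v b) ^ c.
Check all triples (a,b,c) with a <= c among 7 elements.
This lattice is modular (diamonds M_m and their chain-products are modular).
Total violating triples: 0


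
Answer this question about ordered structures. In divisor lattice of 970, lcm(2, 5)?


Join=lcm.
gcd(2,5)=1
lcm=10


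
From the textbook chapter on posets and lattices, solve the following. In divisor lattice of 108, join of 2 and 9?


In a divisor lattice, join = lcm (least common multiple).
gcd(2,9) = 1
lcm(2,9) = 2*9/gcd = 18/1 = 18


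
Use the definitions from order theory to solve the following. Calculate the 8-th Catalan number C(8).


C(n) = C(2n, n) / (n+1).
C(16, 8) = 12870
C(8) = 12870 / 9 = 1430


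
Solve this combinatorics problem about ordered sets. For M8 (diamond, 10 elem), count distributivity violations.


Distributive law: a ^ (b v c) = (a ^ b) v (a ^ c).
Check all 10^3 = 1000 ordered triples (a,b,c).
  e.g. a=a1, b=a2, c=a3: lhs=a1 != rhs=0
  e.g. a=a1, b=a2, c=a4: lhs=a1 != rhs=0
Total violating triples: 336


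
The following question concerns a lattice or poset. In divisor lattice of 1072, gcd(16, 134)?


Meet=gcd.
gcd(16,134)=2


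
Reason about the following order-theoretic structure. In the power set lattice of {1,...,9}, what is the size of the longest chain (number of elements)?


A chain is a totally ordered subset; we count the number of elements in a maximum chain.
Compute, for each element x, the size of the longest chain ending at x:
  {}: 1
  {1}: 2
  {2}: 2
  {3}: 2
  {4}: 2
  {5}: 2
  ...
A maximum chain: {} < {1} < {1,2} < {1,2,3} < {1,2,3,4} < {1,2,3,4,5} < {1,2,3,4,5,6} < {1,2,3,4,5,6,7} < {1,2,3,4,5,6,7,8} < {1,2,3,4,5,6,7,8,9}
Number of elements in the longest chain: 10


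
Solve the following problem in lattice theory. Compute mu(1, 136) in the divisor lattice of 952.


In a divisor lattice, mu(a,b) = mu(b/a) where mu is the classical Mobius function.
b/a = 136/1 = 136
Prime factorization of 136: primes [2, 17]
136 is not squarefree, so mu(136) = 0


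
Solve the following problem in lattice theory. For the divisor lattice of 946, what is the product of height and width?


Height = length of longest chain minus 1; width = size of largest antichain.
A maximum chain: 1 | 43 | 473 | 946  (height 3).
A maximum antichain: {2, 11, 43}  (width 3).
Product = 3 * 3 = 9


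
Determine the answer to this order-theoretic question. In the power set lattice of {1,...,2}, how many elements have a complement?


An element a is complemented if some b has a meet b = bottom, a join b = top.
every subset A has complement S\A, so all elements are complemented.
Complemented elements: {}, {1}, {2}, {1,2}
Count: 4


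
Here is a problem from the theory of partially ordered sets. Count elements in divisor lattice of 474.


Divisors of 474: [1, 2, 3, 6, 79, 158, 237, 474]
Count: 8


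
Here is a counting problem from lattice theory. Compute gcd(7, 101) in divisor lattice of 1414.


In a divisor lattice, meet = gcd (greatest common divisor).
By Euclidean algorithm or factoring: gcd(7,101) = 1


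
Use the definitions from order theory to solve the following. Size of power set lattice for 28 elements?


Power set = 2^n.
2^28 = 268435456


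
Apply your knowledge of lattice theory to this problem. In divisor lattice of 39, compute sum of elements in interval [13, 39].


Interval [13,39] in divisors of 39: [13, 39]
Sum = 52


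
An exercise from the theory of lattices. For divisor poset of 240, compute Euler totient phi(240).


phi(n) = n * prod_{p|n} (1 - 1/p).
Prime divisors of 240: [2, 3, 5]
phi(240) = 240 * (1 - 1/2) * (1 - 1/3) * (1 - 1/5)
phi(240) = 64


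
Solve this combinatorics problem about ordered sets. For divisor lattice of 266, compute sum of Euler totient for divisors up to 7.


Divisors of 266 up to 7: [1, 2, 7]
phi values: [1, 1, 6]
Sum = 8


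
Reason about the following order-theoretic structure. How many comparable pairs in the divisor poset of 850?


A comparable pair {a,b} has a < b or b < a in the order.
Count unordered pairs where one element is strictly below the other.
Examples: {1,2}, {1,5}, {1,10}, {1,17}, ...
Total comparable pairs: 42


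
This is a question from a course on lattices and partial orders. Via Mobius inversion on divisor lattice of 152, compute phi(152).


phi(n) = n * prod_{p|n} (1 - 1/p).
Prime divisors of 152: [2, 19]
phi(152) = 152 * (1 - 1/2) * (1 - 1/19)
phi(152) = 72


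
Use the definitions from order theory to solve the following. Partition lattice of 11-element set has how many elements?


B(n) = number of set partitions of an n-element set.
B(n) satisfies the recurrence: B(n+1) = sum_k C(n,k)*B(k).
B(11) = 678570


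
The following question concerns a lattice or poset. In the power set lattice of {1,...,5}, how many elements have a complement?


An element a is complemented if some b has a meet b = bottom, a join b = top.
every subset A has complement S\A, so all elements are complemented.
Complemented elements: {}, {1}, {2}, {3}, {4}, {5}, ... (26 more)
Count: 32


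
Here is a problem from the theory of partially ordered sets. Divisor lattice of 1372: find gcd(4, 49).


In a divisor lattice, meet = gcd (greatest common divisor).
By Euclidean algorithm or factoring: gcd(4,49) = 1


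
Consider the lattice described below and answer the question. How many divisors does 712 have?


Divisors of 712: [1, 2, 4, 8, 89, 178, 356, 712]
Count: 8


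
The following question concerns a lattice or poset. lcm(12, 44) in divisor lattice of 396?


Join=lcm.
gcd(12,44)=4
lcm=132


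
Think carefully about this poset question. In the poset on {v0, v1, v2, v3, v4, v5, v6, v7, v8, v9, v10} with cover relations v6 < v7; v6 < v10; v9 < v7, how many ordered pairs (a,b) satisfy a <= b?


The order relation is {(a,b) : a <= b}, reflexive so it includes (a,a).
Examples: (v0,v0), (v1,v1), (v10,v10), (v2,v2), (v3,v3), ...
Total ordered pairs: 14


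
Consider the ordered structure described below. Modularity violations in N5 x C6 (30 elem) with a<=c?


Modular law: if a <= c then a v (b ^ c) = (a v b) ^ c.
Check all triples (a,b,c) with a <= c among 30 elements.
  e.g. a=(a,0), b=(c,0), c=(b,0): lhs=(a,0) != rhs=(b,0)
  e.g. a=(a,0), b=(c,1), c=(b,0): lhs=(a,0) != rhs=(b,0)
Total violating triples: 126


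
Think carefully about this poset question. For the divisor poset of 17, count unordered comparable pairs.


A comparable pair {a,b} has a < b or b < a in the order.
Count unordered pairs where one element is strictly below the other.
Examples: {1,17}
Total comparable pairs: 1


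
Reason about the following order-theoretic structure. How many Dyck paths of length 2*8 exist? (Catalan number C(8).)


C(n) = C(2n, n) / (n+1).
C(16, 8) = 12870
C(8) = 12870 / 9 = 1430


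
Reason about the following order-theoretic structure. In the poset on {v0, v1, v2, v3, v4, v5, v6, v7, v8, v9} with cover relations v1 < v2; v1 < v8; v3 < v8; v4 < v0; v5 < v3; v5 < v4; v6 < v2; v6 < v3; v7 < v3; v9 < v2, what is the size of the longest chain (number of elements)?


A chain is a totally ordered subset; we count the number of elements in a maximum chain.
Compute, for each element x, the size of the longest chain ending at x:
  v1: 1
  v5: 1
  v6: 1
  v7: 1
  v9: 1
  v4: 2
  ...
A maximum chain: v5 < v4 < v0
Number of elements in the longest chain: 3


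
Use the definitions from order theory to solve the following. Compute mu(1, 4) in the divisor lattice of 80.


In a divisor lattice, mu(a,b) = mu(b/a) where mu is the classical Mobius function.
b/a = 4/1 = 4
Prime factorization of 4: primes [2]
4 is not squarefree, so mu(4) = 0


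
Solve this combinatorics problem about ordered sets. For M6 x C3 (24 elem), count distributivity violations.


Distributive law: a ^ (b v c) = (a ^ b) v (a ^ c).
Check all 24^3 = 13824 ordered triples (a,b,c).
  e.g. a=(a1,0), b=(a2,0), c=(a3,0): lhs=(a1,0) != rhs=(0,0)
  e.g. a=(a1,0), b=(a2,0), c=(a3,1): lhs=(a1,0) != rhs=(0,0)
Total violating triples: 3240


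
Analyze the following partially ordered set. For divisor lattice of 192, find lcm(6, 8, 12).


In a divisor lattice, join = lcm (least common multiple).
Compute lcm iteratively: start with first element, then lcm(current, next).
Elements: [6, 8, 12]
lcm(6,8) = 24
lcm(24,12) = 24
Final lcm = 24


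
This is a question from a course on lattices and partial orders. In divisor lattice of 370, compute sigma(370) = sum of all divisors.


sigma(n) = sum of divisors.
Divisors of 370: [1, 2, 5, 10, 37, 74, 185, 370]
Sum = 684


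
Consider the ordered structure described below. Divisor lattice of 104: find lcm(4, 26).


In a divisor lattice, join = lcm (least common multiple).
gcd(4,26) = 2
lcm(4,26) = 4*26/gcd = 104/2 = 52


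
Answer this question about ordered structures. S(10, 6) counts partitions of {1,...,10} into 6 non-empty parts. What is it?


S(n,k) = k*S(n-1,k) + S(n-1,k-1).
S(9,6) = 2646, S(9,5) = 6951
S(10,6) = 6*2646 + 6951 = 15876 + 6951
S(10,6) = 22827


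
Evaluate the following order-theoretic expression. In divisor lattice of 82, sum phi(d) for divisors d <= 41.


Divisors of 82 up to 41: [1, 2, 41]
phi values: [1, 1, 40]
Sum = 42


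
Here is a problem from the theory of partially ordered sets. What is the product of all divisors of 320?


Divisors of 320: [1, 2, 4, 5, 8, 10, 16, 20, 32, 40, 64, 80, 160, 320]
Product = n^(d(n)/2) = 320^(14/2)
Product = 343597383680000000


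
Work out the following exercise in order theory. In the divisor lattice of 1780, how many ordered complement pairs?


Complement pair (a,b): a meet b = bottom, a join b = top.
Here: gcd(a,b)=1 and lcm(a,b)=1780, i.e. a*b=1780 with a,b coprime.
Pairs found: (1,1780), (4,445), (5,356), (20,89), ... (4 more)
Total ordered pairs: 8


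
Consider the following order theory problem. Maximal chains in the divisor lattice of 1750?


A maximal chain goes from the minimum element to a maximal element via cover relations.
Counting all min-to-max paths in the cover graph.
Total maximal chains: 20


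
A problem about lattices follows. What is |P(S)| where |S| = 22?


Power set = 2^n.
2^22 = 4194304


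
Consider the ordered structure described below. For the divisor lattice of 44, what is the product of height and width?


Height = length of longest chain minus 1; width = size of largest antichain.
A maximum chain: 1 | 11 | 22 | 44  (height 3).
A maximum antichain: {2, 11}  (width 2).
Product = 3 * 2 = 6


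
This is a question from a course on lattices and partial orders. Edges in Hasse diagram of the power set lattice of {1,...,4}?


A cover relation a -< b holds when a < b with no c strictly between.
Cover relations:
  {} -< {1}
  {} -< {2}
  {} -< {3}
  {} -< {4}
  {1} -< {1,2}
  {1} -< {1,3}
  {1} -< {1,4}
  {2} -< {1,2}
  ...24 more
Total: 32


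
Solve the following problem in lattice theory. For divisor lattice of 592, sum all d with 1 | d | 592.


Interval [1,592] in divisors of 592: [1, 2, 4, 8, 16, 37, 74, 148, 296, 592]
Sum = 1178


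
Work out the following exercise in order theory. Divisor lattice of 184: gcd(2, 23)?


Meet=gcd.
gcd(2,23)=1


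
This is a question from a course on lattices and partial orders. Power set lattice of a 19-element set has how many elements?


Power set = 2^n.
2^19 = 524288


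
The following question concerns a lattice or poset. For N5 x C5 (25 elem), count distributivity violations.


Distributive law: a ^ (b v c) = (a ^ b) v (a ^ c).
Check all 25^3 = 15625 ordered triples (a,b,c).
  e.g. a=(b,0), b=(a,0), c=(c,0): lhs=(b,0) != rhs=(a,0)
  e.g. a=(b,0), b=(a,0), c=(c,1): lhs=(b,0) != rhs=(a,0)
Total violating triples: 250


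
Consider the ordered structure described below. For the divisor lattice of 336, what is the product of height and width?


Height = length of longest chain minus 1; width = size of largest antichain.
A maximum chain: 1 | 7 | 21 | 42 | 84 | 168 | 336  (height 6).
A maximum antichain: {4, 6, 14, 21}  (width 4).
Product = 6 * 4 = 24


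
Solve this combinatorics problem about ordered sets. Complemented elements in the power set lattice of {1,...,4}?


An element a is complemented if some b has a meet b = bottom, a join b = top.
every subset A has complement S\A, so all elements are complemented.
Complemented elements: {}, {1}, {2}, {3}, {4}, {1,2}, ... (10 more)
Count: 16


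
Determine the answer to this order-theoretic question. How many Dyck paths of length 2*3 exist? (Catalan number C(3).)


C(n) = C(2n, n) / (n+1).
C(6, 3) = 20
C(3) = 20 / 4 = 5


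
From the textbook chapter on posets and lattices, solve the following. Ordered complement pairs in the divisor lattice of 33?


Complement pair (a,b): a meet b = bottom, a join b = top.
Here: gcd(a,b)=1 and lcm(a,b)=33, i.e. a*b=33 with a,b coprime.
Pairs found: (1,33), (3,11), (11,3), (33,1)
Total ordered pairs: 4


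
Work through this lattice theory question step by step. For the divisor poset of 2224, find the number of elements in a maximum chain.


A chain is a totally ordered subset; we count the number of elements in a maximum chain.
Compute, for each element x, the size of the longest chain ending at x:
  1: 1
  2: 2
  139: 2
  4: 3
  8: 4
  278: 3
  ...
A maximum chain: 1 < 2 < 4 < 8 < 16 < 2224
Number of elements in the longest chain: 6


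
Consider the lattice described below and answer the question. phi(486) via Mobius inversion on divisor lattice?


phi(n) = n * prod_{p|n} (1 - 1/p).
Prime divisors of 486: [2, 3]
phi(486) = 486 * (1 - 1/2) * (1 - 1/3)
phi(486) = 162


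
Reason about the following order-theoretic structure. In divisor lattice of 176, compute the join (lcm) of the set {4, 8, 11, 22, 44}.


In a divisor lattice, join = lcm (least common multiple).
Compute lcm iteratively: start with first element, then lcm(current, next).
Elements: [4, 8, 11, 22, 44]
lcm(4,8) = 8
lcm(8,11) = 88
lcm(88,22) = 88
lcm(88,44) = 88
Final lcm = 88


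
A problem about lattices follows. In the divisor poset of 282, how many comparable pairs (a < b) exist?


A comparable pair {a,b} has a < b or b < a in the order.
Count unordered pairs where one element is strictly below the other.
Examples: {1,2}, {1,3}, {1,6}, {1,47}, ...
Total comparable pairs: 19


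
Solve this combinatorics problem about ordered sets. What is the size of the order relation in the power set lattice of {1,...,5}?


The order relation is {(a,b) : a <= b}, reflexive so it includes (a,a).
Examples: ({},{}), ({},{1,2}), ({},{1,2,3}), ({},{1,2,3,4}), ({},{1,2,3,4,5}), ...
Total ordered pairs: 243


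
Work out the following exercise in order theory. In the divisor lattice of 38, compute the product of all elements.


Divisors of 38: [1, 2, 19, 38]
Product = n^(d(n)/2) = 38^(4/2)
Product = 1444


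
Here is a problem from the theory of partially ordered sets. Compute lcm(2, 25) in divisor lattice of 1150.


In a divisor lattice, join = lcm (least common multiple).
gcd(2,25) = 1
lcm(2,25) = 2*25/gcd = 50/1 = 50


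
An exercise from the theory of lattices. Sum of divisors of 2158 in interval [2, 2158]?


Interval [2,2158] in divisors of 2158: [2, 26, 166, 2158]
Sum = 2352


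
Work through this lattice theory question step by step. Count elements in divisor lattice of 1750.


Divisors of 1750: [1, 2, 5, 7, 10, 14, 25, 35, 50, 70, 125, 175, 250, 350, 875, 1750]
Count: 16


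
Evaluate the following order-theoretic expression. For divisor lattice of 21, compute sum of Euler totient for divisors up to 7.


Divisors of 21 up to 7: [1, 3, 7]
phi values: [1, 2, 6]
Sum = 9


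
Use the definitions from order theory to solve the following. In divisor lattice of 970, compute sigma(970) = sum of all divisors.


sigma(n) = sum of divisors.
Divisors of 970: [1, 2, 5, 10, 97, 194, 485, 970]
Sum = 1764


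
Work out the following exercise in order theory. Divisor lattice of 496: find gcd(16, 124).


In a divisor lattice, meet = gcd (greatest common divisor).
By Euclidean algorithm or factoring: gcd(16,124) = 4


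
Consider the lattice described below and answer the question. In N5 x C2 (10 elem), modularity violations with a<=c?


Modular law: if a <= c then a v (b ^ c) = (a v b) ^ c.
Check all triples (a,b,c) with a <= c among 10 elements.
  e.g. a=(a,0), b=(c,0), c=(b,0): lhs=(a,0) != rhs=(b,0)
  e.g. a=(a,0), b=(c,1), c=(b,0): lhs=(a,0) != rhs=(b,0)
Total violating triples: 6


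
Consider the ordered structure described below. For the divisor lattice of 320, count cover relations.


A cover relation a -< b holds when a < b with no c strictly between.
Cover relations:
  1 -< 2
  1 -< 5
  2 -< 4
  2 -< 10
  4 -< 8
  4 -< 20
  5 -< 10
  8 -< 16
  ...11 more
Total: 19


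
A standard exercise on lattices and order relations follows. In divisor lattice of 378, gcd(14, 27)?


Meet=gcd.
gcd(14,27)=1


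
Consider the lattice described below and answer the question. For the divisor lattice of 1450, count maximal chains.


A maximal chain goes from the minimum element to a maximal element via cover relations.
Counting all min-to-max paths in the cover graph.
Total maximal chains: 12


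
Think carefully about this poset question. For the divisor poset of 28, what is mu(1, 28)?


In a divisor lattice, mu(a,b) = mu(b/a) where mu is the classical Mobius function.
b/a = 28/1 = 28
Prime factorization of 28: primes [2, 7]
28 is not squarefree, so mu(28) = 0


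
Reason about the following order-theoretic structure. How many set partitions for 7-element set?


B(n) = number of set partitions of an n-element set.
B(n) satisfies the recurrence: B(n+1) = sum_k C(n,k)*B(k).
B(7) = 877


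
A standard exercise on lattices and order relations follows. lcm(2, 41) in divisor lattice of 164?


Join=lcm.
gcd(2,41)=1
lcm=82


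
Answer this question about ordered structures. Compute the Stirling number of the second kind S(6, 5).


S(n,k) = k*S(n-1,k) + S(n-1,k-1).
S(5,5) = 1, S(5,4) = 10
S(6,5) = 5*1 + 10 = 5 + 10
S(6,5) = 15


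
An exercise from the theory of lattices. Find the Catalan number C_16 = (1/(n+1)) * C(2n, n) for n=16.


C(n) = C(2n, n) / (n+1).
C(32, 16) = 601080390
C(16) = 601080390 / 17 = 35357670


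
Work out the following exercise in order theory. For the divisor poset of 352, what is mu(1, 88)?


In a divisor lattice, mu(a,b) = mu(b/a) where mu is the classical Mobius function.
b/a = 88/1 = 88
Prime factorization of 88: primes [2, 11]
88 is not squarefree, so mu(88) = 0


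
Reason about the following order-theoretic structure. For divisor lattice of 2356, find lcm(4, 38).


In a divisor lattice, join = lcm (least common multiple).
Compute lcm iteratively: start with first element, then lcm(current, next).
Elements: [4, 38]
lcm(4,38) = 76
Final lcm = 76


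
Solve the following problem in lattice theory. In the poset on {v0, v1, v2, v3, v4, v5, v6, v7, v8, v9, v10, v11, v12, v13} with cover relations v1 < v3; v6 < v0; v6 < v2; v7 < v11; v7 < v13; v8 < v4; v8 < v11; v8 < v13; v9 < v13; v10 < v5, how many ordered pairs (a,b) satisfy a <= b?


The order relation is {(a,b) : a <= b}, reflexive so it includes (a,a).
Examples: (v0,v0), (v1,v1), (v1,v3), (v10,v10), (v10,v5), ...
Total ordered pairs: 24


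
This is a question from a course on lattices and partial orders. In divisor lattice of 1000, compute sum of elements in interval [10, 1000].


Interval [10,1000] in divisors of 1000: [10, 20, 40, 50, 100, 200, 250, 500, 1000]
Sum = 2170


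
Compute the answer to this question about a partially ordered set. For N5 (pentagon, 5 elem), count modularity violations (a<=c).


Modular law: if a <= c then a v (b ^ c) = (a v b) ^ c.
Check all triples (a,b,c) with a <= c among 5 elements.
  e.g. a=a, b=c, c=b: lhs=a != rhs=b
Total violating triples: 1
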